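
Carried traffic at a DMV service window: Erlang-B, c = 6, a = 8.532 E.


B(6,8.532) = 0.417661 (Erlang-B)
Carried load = a(1 − B) = 8.532·(1 − 0.417661) = 8.532·0.582339 = 4.9685 E

Final: 4.9685 Erlangs


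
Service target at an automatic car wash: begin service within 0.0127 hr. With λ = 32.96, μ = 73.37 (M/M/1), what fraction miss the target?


ρ = 32.96/73.37 = 0.4492
P(Wq > t) = ρ·e^{−(μ−λ)t} = 0.4492·e^{−0.5132}
= 0.4492·0.598573 = 0.268897

Final: 0.268897


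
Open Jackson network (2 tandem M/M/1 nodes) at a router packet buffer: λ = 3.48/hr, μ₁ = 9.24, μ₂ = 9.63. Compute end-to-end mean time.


Each node sees arrival rate λ = 3.48/hr (tandem ⇒ throughput preserved).
W₁ = 1/(μ₁−λ) = 1/(9.24−3.48) = 0.17361 hr
W₂ = 1/(μ₂−λ) = 1/(9.63−3.48) = 0.16260 hr
W_total = W₁ + W₂ = 0.17361 + 0.16260 = 0.33621 hr

Final: 0.33621 hr


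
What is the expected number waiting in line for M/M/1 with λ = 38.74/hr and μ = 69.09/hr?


ρ = 38.74/69.09 = 0.5607
Lq = ρ²/(1−ρ) = 0.3144/0.4393 = 0.7157

Final: 0.7157


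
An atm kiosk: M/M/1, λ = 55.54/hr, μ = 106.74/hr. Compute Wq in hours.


ρ = 55.54/106.74 = 0.5203
Wq = ρ/(μ−λ) = 0.5203/(106.74 − 55.54) = 0.5203/51.20 = 0.01016 hr

Final: 0.01016 hr


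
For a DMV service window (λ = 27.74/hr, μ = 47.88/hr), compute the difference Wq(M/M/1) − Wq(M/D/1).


ρ = 27.74/47.88 = 0.5794
Wq(M/M/1) = ρ/(μ−λ) = 0.5794/20.14 = 0.02877 hr
Wq(M/D/1) = ρ/(2(μ−λ)) = 0.01438 hr
Savings = 0.02877 − 0.01438 = 0.01438 hr

Final: 0.01438 hr


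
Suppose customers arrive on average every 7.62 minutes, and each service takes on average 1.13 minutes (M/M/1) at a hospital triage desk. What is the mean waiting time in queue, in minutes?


λ = 60/7.62 = 7.8740 /hr
μ = 60/1.13 = 53.0973 /hr
ρ = λ/μ = 7.8740/53.0973 = 0.1483
Wq = ρ/(μ−λ) = 0.1483/(53.0973−7.8740) = 0.003279 hr
In minutes: 0.003279·60 = 0.1967 min

Final: 0.1967 min


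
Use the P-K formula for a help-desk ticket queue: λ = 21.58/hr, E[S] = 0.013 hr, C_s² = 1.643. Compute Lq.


ρ = λ·E[S] = 21.58·0.013 = 0.2805
Lq = ρ²(1+C_s²)/(2(1−ρ)) = 0.07870·(1+1.643)/(2·0.7195)
= 0.07870·2.6430/1.4389 = 0.14456

Final: 0.14456


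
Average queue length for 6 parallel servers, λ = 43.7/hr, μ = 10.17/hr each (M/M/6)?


a = λ/μ = 4.2970; ρ = a/6 = 0.7162
P₀ = 0.011770
Lq = P₀·a^c·ρ / (c!·(1−ρ)²) = 0.011770·6294.52415·0.7162/(720·0.08057)
= 0.91465

Final: 0.91465


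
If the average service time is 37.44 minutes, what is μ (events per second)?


μ = 1/(service time) in consistent units.
1 second = 0.0166667 min, so μ = 0.0166667/37.44 = 0.0004452 per second

Final: 0.0004452 /sec


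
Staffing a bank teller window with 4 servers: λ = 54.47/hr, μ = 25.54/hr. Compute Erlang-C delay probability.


a = λ/μ = 2.1327; ρ = a/4 = 0.5332
P₀ = 0.112733 (from M/M/c formula)
C(c,a) = [a^c/(c!(1−ρ))]·P₀ = [20.68931/(24·0.4668)]·0.112733
= 1.84667·0.112733 = 0.208181

Final: 0.208181


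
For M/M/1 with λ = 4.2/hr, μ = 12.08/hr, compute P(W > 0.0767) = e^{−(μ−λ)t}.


W ~ Exponential(μ−λ) for M/M/1.
μ − λ = 12.08 − 4.2 = 7.8800
P(W > t) = e^{−(μ−λ)t} = e^{−0.6044} = 0.546404

Final: 0.546404


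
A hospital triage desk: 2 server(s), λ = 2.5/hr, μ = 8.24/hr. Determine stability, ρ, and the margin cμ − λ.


Total capacity cμ = 2·8.24 = 16.48/hr
ρ = λ/(cμ) = 2.5/16.48 = 0.1517
Stable ⇔ ρ < 1: YES
Spare capacity = cμ − λ = 16.48 − 2.5 = 13.98/hr

Final: ρ = 0.1517; stable; margin = 13.98/hr


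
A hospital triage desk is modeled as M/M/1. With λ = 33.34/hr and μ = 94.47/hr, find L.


ρ = λ/μ = 33.34/94.47 = 0.3529
L = ρ/(1−ρ) = 0.3529/(1 − 0.3529) = 0.3529/0.6471 = 0.5454

Final: 0.5454


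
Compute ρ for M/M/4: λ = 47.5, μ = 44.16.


ρ = λ/(cμ) = 47.5/(4·44.16) = 47.5/176.64 = 0.2689

Final: 0.2689


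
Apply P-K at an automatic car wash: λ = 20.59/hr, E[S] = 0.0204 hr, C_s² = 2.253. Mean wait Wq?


ρ = λ·E[S] = 20.59·0.0204 = 0.4200
E[S²] = E[S]²(1+C_s²) = 0.0204²·(1+2.253) = 0.001354
Wq = λ·E[S²]/(2(1−ρ)) = 20.59·0.001354/(2·0.5800) = 0.02403 hr

Final: 0.02403 hr


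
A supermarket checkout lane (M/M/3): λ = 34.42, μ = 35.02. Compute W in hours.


a = 0.9829; ρ = 0.3276; P₀ = 0.370201
Lq = P₀·a^c·ρ/(c!(1−ρ)²) = 0.04245
Wq = Lq/λ = 0.04245/34.42 = 0.001233 hr
W = Wq + 1/μ = 0.001233 + 0.02856 = 0.02979 hr

Final: 0.02979 hr


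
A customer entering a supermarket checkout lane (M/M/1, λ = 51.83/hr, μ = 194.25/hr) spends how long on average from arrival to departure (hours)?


W = 1/(μ−λ) = 1/(194.25 − 51.83) = 1/142.42 = 0.007021 hr

Final: 0.007021 hr


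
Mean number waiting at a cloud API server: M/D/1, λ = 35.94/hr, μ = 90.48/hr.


ρ = 35.94/90.48 = 0.3972
M/D/1: Lq = ρ²/(2(1−ρ)) = 0.1578/(2·0.6028) = 0.13088

Final: 0.13088


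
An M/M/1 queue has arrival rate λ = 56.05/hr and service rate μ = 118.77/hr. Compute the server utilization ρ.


ρ = λ/μ = 56.05/118.77 = 0.4719

Final: 0.4719


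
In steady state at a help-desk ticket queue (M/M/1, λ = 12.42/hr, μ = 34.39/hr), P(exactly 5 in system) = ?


ρ = 12.42/34.39 = 0.3612
P_n = (1−ρ)·ρ^n = (1 − 0.3612)·0.3612^5 = 0.6388·0.006144 = 0.003925

Final: 0.003925


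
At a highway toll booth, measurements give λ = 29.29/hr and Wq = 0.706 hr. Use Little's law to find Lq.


Lq = λWq = 29.29·0.706 = 20.6787

Final: 20.6787


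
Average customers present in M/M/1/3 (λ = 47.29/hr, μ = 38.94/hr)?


ρ = 47.29/38.94 = 1.2144
L = ρ[1 − (K+1)ρ^K + Kρ^(K+1)] / [(1−ρ)(1−ρ^(K+1))]
Numerator: 1.2144·(1 − 4·1.791101 + 3·2.175171) = 0.438543
Denominator: (-0.2144)·(-1.175171) = 0.251995
L = 0.438543/0.251995 = 1.7403

Final: 1.7403


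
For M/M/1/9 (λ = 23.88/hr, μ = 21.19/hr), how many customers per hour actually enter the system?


ρ = 1.1269; P_K = (1−ρ)ρ^9/(1−ρ^10) = 0.161539
λ_eff = λ(1 − P_K) = 23.88·(1 − 0.161539) = 23.88·0.838461 = 20.0224 /hr

Final: 20.0224 /hr


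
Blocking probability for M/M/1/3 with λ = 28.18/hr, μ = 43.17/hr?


ρ = λ/μ = 28.18/43.17 = 0.6528
P_K = (1−ρ)ρ^K/(1−ρ^(K+1)) = (0.3472·0.278149)/(1 − 0.181567)
= 0.096582/0.818433 = 0.118008

Final: 0.118008


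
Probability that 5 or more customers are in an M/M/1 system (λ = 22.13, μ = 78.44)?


ρ = 22.13/78.44 = 0.2821
P(N ≥ n) = ρ^n = 0.2821^5 = 0.001787

Final: 0.001787


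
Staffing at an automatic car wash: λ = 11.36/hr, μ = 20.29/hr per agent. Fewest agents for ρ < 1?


Stability requires cμ > λ ⇔ c > λ/μ.
λ/μ = 11.36/20.29 = 0.5599
Minimum integer c = ⌊0.5599⌋ + 1 = 1
Check: 1·20.29 = 20.29 > 11.36, while 0·20.29 = 0.00 ≤ 11.36

Final: 1 servers


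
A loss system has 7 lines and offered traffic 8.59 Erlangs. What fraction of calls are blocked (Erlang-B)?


B(c,a) = (a^c/c!) / Σ_{k=0}^{c} a^k/k!
a^7/7! = 684.733554
Σ terms (k=0..7): 1.00000 + 8.59000 + 36.89405 + 105.63996 + 226.86182 + 389.74861 + 557.99009 + 684.73355 = 2011.458088
B = 684.733554/2011.458088 = 0.340417

Final: 0.340417


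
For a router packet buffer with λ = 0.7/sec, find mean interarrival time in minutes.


Mean interarrival time = 1/λ = 1/0.7 second = 1.42857 second
In minutes: 1.42857 × 0.0166667 = 0.02381 min

Final: 0.02381 min


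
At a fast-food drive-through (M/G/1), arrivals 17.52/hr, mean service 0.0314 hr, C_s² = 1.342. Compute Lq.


ρ = λ·E[S] = 17.52·0.0314 = 0.5501
Lq = ρ²(1+C_s²)/(2(1−ρ)) = 0.3026·(1+1.342)/(2·0.4499)
= 0.3026·2.3420/0.8997 = 0.78776

Final: 0.78776


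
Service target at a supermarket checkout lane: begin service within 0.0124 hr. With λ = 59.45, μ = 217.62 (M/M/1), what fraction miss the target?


ρ = 59.45/217.62 = 0.2732
P(Wq > t) = ρ·e^{−(μ−λ)t} = 0.2732·e^{−1.9613}
= 0.2732·0.140674 = 0.038430

Final: 0.038430


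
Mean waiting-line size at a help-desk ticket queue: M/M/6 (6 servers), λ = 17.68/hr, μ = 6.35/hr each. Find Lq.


a = λ/μ = 2.7843; ρ = a/6 = 0.4640
P₀ = 0.061113
Lq = P₀·a^c·ρ / (c!·(1−ρ)²) = 0.061113·465.85548·0.4640/(720·0.28725)
= 0.06388

Final: 0.06388


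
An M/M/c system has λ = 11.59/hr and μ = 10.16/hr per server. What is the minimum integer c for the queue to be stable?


Stability requires cμ > λ ⇔ c > λ/μ.
λ/μ = 11.59/10.16 = 1.1407
Minimum integer c = ⌊1.1407⌋ + 1 = 2
Check: 2·10.16 = 20.32 > 11.59, while 1·10.16 = 10.16 ≤ 11.59

Final: 2 servers


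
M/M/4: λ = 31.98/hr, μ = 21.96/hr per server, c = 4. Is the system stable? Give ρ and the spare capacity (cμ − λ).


Total capacity cμ = 4·21.96 = 87.84/hr
ρ = λ/(cμ) = 31.98/87.84 = 0.3641
Stable ⇔ ρ < 1: YES
Spare capacity = cμ − λ = 87.84 − 31.98 = 55.86/hr

Final: ρ = 0.3641; stable; margin = 55.86/hr


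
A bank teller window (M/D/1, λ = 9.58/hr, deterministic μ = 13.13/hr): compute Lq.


ρ = 9.58/13.13 = 0.7296
M/D/1: Lq = ρ²/(2(1−ρ)) = 0.5324/(2·0.2704) = 0.98448

Final: 0.98448


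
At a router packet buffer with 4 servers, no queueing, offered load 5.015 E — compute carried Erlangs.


B(4,5.015) = 0.399526 (Erlang-B)
Carried load = a(1 − B) = 5.015·(1 − 0.399526) = 5.015·0.600474 = 3.0114 E

Final: 3.0114 Erlangs


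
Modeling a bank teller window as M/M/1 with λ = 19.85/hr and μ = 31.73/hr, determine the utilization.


ρ = λ/μ = 19.85/31.73 = 0.6256

Final: 0.6256


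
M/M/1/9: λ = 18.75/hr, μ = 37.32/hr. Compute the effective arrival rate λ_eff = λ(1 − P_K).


ρ = 0.5024; P_K = (1−ρ)ρ^9/(1−ρ^10) = 0.001016
λ_eff = λ(1 − P_K) = 18.75·(1 − 0.001016) = 18.75·0.998984 = 18.7310 /hr

Final: 18.7310 /hr


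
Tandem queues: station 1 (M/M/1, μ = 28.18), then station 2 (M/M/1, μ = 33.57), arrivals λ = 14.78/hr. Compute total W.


Each node sees arrival rate λ = 14.78/hr (tandem ⇒ throughput preserved).
W₁ = 1/(μ₁−λ) = 1/(28.18−14.78) = 0.07463 hr
W₂ = 1/(μ₂−λ) = 1/(33.57−14.78) = 0.05322 hr
W_total = W₁ + W₂ = 0.07463 + 0.05322 = 0.12785 hr

Final: 0.12785 hr


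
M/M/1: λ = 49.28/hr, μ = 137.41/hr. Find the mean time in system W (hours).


W = 1/(μ−λ) = 1/(137.41 − 49.28) = 1/88.13 = 0.01135 hr

Final: 0.01135 hr


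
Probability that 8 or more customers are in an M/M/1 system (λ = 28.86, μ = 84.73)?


ρ = 28.86/84.73 = 0.3406
P(N ≥ n) = ρ^n = 0.3406^8 = 0.0001812

Final: 0.0001812


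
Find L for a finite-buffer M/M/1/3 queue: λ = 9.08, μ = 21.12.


ρ = 9.08/21.12 = 0.4299
L = ρ[1 − (K+1)ρ^K + Kρ^(K+1)] / [(1−ρ)(1−ρ^(K+1))]
Numerator: 0.4299·(1 − 4·0.079465 + 3·0.034164) = 0.337332
Denominator: (0.5701)·(0.965836) = 0.550600
L = 0.337332/0.550600 = 0.6127

Final: 0.6127


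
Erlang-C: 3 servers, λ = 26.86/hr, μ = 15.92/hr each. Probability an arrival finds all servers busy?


a = λ/μ = 1.6872; ρ = a/3 = 0.5624
P₀ = 0.168360 (from M/M/c formula)
C(c,a) = [a^c/(c!(1−ρ))]·P₀ = [4.80274/(6·0.4376)]·0.168360
= 1.82918·0.168360 = 0.307960

Final: 0.307960


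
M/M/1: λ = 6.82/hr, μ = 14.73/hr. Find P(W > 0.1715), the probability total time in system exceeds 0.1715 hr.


W ~ Exponential(μ−λ) for M/M/1.
μ − λ = 14.73 − 6.82 = 7.9100
P(W > t) = e^{−(μ−λ)t} = e^{−1.3566} = 0.257544

Final: 0.257544


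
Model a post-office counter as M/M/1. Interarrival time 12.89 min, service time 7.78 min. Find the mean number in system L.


λ = 60/12.89 = 4.6548 /hr
μ = 60/7.78 = 7.7121 /hr
ρ = λ/μ = 4.6548/7.7121 = 0.6036
L = ρ/(1−ρ) = 0.6036/0.3964 = 1.5225

Final: 1.5225


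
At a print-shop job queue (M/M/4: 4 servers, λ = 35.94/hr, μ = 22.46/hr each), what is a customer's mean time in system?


a = 1.6002; ρ = 0.4000; P₀ = 0.199255
Lq = P₀·a^c·ρ/(c!(1−ρ)²) = 0.06050
Wq = Lq/λ = 0.06050/35.94 = 0.001683 hr
W = Wq + 1/μ = 0.001683 + 0.04452 = 0.04621 hr

Final: 0.04621 hr


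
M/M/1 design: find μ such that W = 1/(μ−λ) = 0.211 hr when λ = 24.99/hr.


W = 1/(μ−λ) ⇒ μ − λ = 1/W = 1/0.211 = 4.7393
μ = λ + 1/W = 24.99 + 4.7393 = 29.7293 per hr

Final: 29.7293 /hr


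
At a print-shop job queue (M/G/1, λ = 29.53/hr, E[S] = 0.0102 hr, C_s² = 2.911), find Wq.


ρ = λ·E[S] = 29.53·0.0102 = 0.3012
E[S²] = E[S]²(1+C_s²) = 0.0102²·(1+2.911) = 0.0004069
Wq = λ·E[S²]/(2(1−ρ)) = 29.53·0.0004069/(2·0.6988) = 0.008598 hr

Final: 0.008598 hr


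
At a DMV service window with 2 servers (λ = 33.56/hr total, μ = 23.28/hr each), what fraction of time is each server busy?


ρ = λ/(cμ) = 33.56/(2·23.28) = 33.56/46.56 = 0.7208

Final: 0.7208


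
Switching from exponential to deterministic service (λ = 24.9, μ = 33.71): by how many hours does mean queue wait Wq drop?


ρ = 24.9/33.71 = 0.7387
Wq(M/M/1) = ρ/(μ−λ) = 0.7387/8.81 = 0.08384 hr
Wq(M/D/1) = ρ/(2(μ−λ)) = 0.04192 hr
Savings = 0.08384 − 0.04192 = 0.04192 hr

Final: 0.04192 hr


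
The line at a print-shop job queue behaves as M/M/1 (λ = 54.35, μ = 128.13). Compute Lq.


ρ = 54.35/128.13 = 0.4242
Lq = ρ²/(1−ρ) = 0.1799/0.5758 = 0.3125

Final: 0.3125


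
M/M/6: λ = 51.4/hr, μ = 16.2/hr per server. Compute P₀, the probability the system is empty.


a = λ/μ = 51.4/16.2 = 3.1728; ρ = a/c = 0.5288
Σ_{k=0}^{5} a^k/k! (terms k=0..5) = 1.00000 + 3.17284 + 5.03346 + 5.32345 + 4.22261 + 2.67953 = 21.43189
Tail: a^6/(6!(1−ρ)) = 1020.20777/(720·0.4712) = 3.00716
P₀ = 1/(21.43189 + 3.00716) = 1/24.43905 = 0.040918

Final: 0.040918


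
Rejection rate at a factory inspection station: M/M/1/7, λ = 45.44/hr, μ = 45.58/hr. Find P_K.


ρ = λ/μ = 45.44/45.58 = 0.9969
P_K = (1−ρ)ρ^K/(1−ρ^(K+1)) = (0.003072·0.978696)/(1 − 0.975690)
= 0.003006/0.024310 = 0.123658

Final: 0.123658


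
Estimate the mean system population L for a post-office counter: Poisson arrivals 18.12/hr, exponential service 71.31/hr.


ρ = λ/μ = 18.12/71.31 = 0.2541
L = ρ/(1−ρ) = 0.2541/(1 − 0.2541) = 0.2541/0.7459 = 0.3407

Final: 0.3407


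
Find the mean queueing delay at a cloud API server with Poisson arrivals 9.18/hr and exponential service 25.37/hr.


ρ = 9.18/25.37 = 0.3618
Wq = ρ/(μ−λ) = 0.3618/(25.37 − 9.18) = 0.3618/16.19 = 0.02235 hr

Final: 0.02235 hr


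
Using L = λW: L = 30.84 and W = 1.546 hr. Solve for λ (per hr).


λ = L/W = 30.84/1.546 = 19.9483 /hr

Final: 19.9483 /hr


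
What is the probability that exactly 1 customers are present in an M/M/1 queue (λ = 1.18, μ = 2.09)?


ρ = 1.18/2.09 = 0.5646
P_n = (1−ρ)·ρ^n = (1 − 0.5646)·0.5646^1 = 0.4354·0.564593 = 0.245828

Final: 0.245828


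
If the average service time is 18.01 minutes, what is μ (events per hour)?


μ = 1/(service time) in consistent units.
1 hour = 60 min, so μ = 60/18.01 = 3.3315 per hour

Final: 3.3315 /hr


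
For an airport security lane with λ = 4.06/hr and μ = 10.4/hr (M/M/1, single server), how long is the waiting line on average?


ρ = 4.06/10.4 = 0.3904
Lq = ρ²/(1−ρ) = 0.1524/0.6096 = 0.2500

Final: 0.2500


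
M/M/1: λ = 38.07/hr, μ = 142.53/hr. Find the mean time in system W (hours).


W = 1/(μ−λ) = 1/(142.53 − 38.07) = 1/104.46 = 0.009573 hr

Final: 0.009573 hr


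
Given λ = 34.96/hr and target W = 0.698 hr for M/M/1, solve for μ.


W = 1/(μ−λ) ⇒ μ − λ = 1/W = 1/0.698 = 1.4327
μ = λ + 1/W = 34.96 + 1.4327 = 36.3927 per hr

Final: 36.3927 /hr


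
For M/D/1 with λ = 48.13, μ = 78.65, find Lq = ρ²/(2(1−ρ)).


ρ = 48.13/78.65 = 0.6120
M/D/1: Lq = ρ²/(2(1−ρ)) = 0.3745/(2·0.3880) = 0.48252

Final: 0.48252


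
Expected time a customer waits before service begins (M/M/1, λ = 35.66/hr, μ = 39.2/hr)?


ρ = 35.66/39.2 = 0.9097
Wq = ρ/(μ−λ) = 0.9097/(39.2 − 35.66) = 0.9097/3.54 = 0.2570 hr

Final: 0.2570 hr


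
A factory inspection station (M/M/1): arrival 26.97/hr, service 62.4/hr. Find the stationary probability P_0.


ρ = 26.97/62.4 = 0.4322
P_n = (1−ρ)·ρ^n = (1 − 0.4322)·0.4322^0 = 0.5678·1.000000 = 0.567788

Final: 0.567788


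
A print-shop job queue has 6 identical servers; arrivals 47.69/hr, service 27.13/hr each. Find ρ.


ρ = λ/(cμ) = 47.69/(6·27.13) = 47.69/162.78 = 0.2930

Final: 0.2930


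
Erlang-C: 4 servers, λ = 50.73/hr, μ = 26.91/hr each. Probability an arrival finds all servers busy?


a = λ/μ = 1.8852; ρ = a/4 = 0.4713
P₀ = 0.147622 (from M/M/c formula)
C(c,a) = [a^c/(c!(1−ρ))]·P₀ = [12.63004/(24·0.5287)]·0.147622
= 0.99536·0.147622 = 0.146936

Final: 0.146936


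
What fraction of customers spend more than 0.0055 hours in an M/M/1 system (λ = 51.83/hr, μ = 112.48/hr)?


W ~ Exponential(μ−λ) for M/M/1.
μ − λ = 112.48 − 51.83 = 60.6500
P(W > t) = e^{−(μ−λ)t} = e^{−0.3336} = 0.716358

Final: 0.716358


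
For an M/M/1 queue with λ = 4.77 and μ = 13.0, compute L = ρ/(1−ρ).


ρ = λ/μ = 4.77/13.0 = 0.3669
L = ρ/(1−ρ) = 0.3669/(1 − 0.3669) = 0.3669/0.6331 = 0.5796

Final: 0.5796


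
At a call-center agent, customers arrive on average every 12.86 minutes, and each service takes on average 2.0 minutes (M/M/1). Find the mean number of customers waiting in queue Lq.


λ = 60/12.86 = 4.6656 /hr
μ = 60/2.0 = 30.0000 /hr
ρ = λ/μ = 4.6656/30.0000 = 0.1555
Lq = ρ²/(1−ρ) = 0.02419/0.8445 = 0.02864

Final: 0.02864


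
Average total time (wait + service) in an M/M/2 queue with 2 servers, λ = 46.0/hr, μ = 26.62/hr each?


a = 1.7280; ρ = 0.8640; P₀ = 0.072954
Lq = P₀·a^c·ρ/(c!(1−ρ)²) = 5.08909
Wq = Lq/λ = 5.08909/46.0 = 0.11063 hr
W = Wq + 1/μ = 0.11063 + 0.03757 = 0.14820 hr

Final: 0.14820 hr


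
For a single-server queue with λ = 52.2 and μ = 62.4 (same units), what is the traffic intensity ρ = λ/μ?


ρ = λ/μ = 52.2/62.4 = 0.8365

Final: 0.8365


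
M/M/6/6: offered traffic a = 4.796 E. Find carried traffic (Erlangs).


B(6,4.796) = 0.176478 (Erlang-B)
Carried load = a(1 − B) = 4.796·(1 − 0.176478) = 4.796·0.823522 = 3.9496 E

Final: 3.9496 Erlangs


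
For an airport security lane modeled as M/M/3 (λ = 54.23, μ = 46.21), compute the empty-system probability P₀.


a = λ/μ = 54.23/46.21 = 1.1736; ρ = a/c = 0.3912
Σ_{k=0}^{2} a^k/k! (terms k=0..2) = 1.00000 + 1.17356 + 0.68862 = 2.86217
Tail: a^3/(3!(1−ρ)) = 1.61626/(6·0.6088) = 0.44246
P₀ = 1/(2.86217 + 0.44246) = 1/3.30463 = 0.302606

Final: 0.302606


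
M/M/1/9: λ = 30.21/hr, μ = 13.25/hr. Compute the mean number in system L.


ρ = 30.21/13.25 = 2.2800
L = ρ[1 − (K+1)ρ^K + Kρ^(K+1)] / [(1−ρ)(1−ρ^(K+1))]
Numerator: 2.2800·(1 − 10·1664.997643 + 9·3796.194626) = 39938.247462
Denominator: (-1.2800)·(-3795.194626) = 4857.849121
L = 39938.247462/4857.849121 = 8.2214

Final: 8.2214


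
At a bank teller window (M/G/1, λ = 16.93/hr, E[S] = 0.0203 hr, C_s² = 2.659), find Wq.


ρ = λ·E[S] = 16.93·0.0203 = 0.3437
E[S²] = E[S]²(1+C_s²) = 0.0203²·(1+2.659) = 0.001508
Wq = λ·E[S²]/(2(1−ρ)) = 16.93·0.001508/(2·0.6563) = 0.01945 hr

Final: 0.01945 hr


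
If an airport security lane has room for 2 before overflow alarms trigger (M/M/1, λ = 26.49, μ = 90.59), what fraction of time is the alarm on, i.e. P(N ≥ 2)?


ρ = 26.49/90.59 = 0.2924
P(N ≥ n) = ρ^n = 0.2924^2 = 0.085507

Final: 0.085507


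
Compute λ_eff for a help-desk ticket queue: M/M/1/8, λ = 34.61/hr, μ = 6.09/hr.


ρ = 5.6831; P_K = (1−ρ)ρ^8/(1−ρ^9) = 0.824039
λ_eff = λ(1 − P_K) = 34.61·(1 − 0.824039) = 34.61·0.175961 = 6.0900 /hr

Final: 6.0900 /hr


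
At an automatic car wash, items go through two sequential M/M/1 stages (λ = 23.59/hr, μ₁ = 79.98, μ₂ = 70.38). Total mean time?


Each node sees arrival rate λ = 23.59/hr (tandem ⇒ throughput preserved).
W₁ = 1/(μ₁−λ) = 1/(79.98−23.59) = 0.01773 hr
W₂ = 1/(μ₂−λ) = 1/(70.38−23.59) = 0.02137 hr
W_total = W₁ + W₂ = 0.01773 + 0.02137 = 0.03911 hr

Final: 0.03911 hr


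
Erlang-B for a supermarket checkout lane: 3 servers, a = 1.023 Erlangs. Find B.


B(c,a) = (a^c/c!) / Σ_{k=0}^{c} a^k/k!
a^3/3! = 0.178433
Σ terms (k=0..3): 1.00000 + 1.02300 + 0.52326 + 0.17843 = 2.724698
B = 0.178433/2.724698 = 0.065487

Final: 0.065487


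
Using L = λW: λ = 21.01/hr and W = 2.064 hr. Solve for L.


L = λW = 21.01·2.064 = 43.3646

Final: 43.3646


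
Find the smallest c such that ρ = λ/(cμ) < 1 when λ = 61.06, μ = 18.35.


Stability requires cμ > λ ⇔ c > λ/μ.
λ/μ = 61.06/18.35 = 3.3275
Minimum integer c = ⌊3.3275⌋ + 1 = 4
Check: 4·18.35 = 73.40 > 61.06, while 3·18.35 = 55.05 ≤ 61.06

Final: 4 servers


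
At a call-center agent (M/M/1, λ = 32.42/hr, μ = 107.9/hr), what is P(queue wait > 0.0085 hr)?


ρ = 32.42/107.9 = 0.3005
P(Wq > t) = ρ·e^{−(μ−λ)t} = 0.3005·e^{−0.6416}
= 0.3005·0.526460 = 0.158182

Final: 0.158182


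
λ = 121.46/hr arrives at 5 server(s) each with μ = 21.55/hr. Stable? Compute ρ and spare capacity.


Total capacity cμ = 5·21.55 = 107.75/hr
ρ = λ/(cμ) = 121.46/107.75 = 1.1272
Stable ⇔ ρ < 1: NO
Spare capacity = cμ − λ = 107.75 − 121.46 = -13.71/hr

Final: ρ = 1.1272; unstable; margin = -13.71/hr


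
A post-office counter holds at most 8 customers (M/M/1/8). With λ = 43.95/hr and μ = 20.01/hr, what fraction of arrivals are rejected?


ρ = λ/μ = 43.95/20.01 = 2.1964
P_K = (1−ρ)ρ^K/(1−ρ^(K+1)) = (-1.1964·541.619543)/(1 − 1189.614138)
= -647.994595/-1188.614138 = 0.545168

Final: 0.545168


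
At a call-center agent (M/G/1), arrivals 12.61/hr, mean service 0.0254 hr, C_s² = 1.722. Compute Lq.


ρ = λ·E[S] = 12.61·0.0254 = 0.3203
Lq = ρ²(1+C_s²)/(2(1−ρ)) = 0.1026·(1+1.722)/(2·0.6797)
= 0.1026·2.7220/1.3594 = 0.20542

Final: 0.20542


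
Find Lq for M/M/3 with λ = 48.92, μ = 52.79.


a = λ/μ = 0.9267; ρ = a/3 = 0.3089
P₀ = 0.392467
Lq = P₀·a^c·ρ / (c!·(1−ρ)²) = 0.392467·0.79580·0.3089/(6·0.47762)
= 0.03367

Final: 0.03367


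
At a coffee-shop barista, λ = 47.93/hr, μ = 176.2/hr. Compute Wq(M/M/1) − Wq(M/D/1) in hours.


ρ = 47.93/176.2 = 0.2720
Wq(M/M/1) = ρ/(μ−λ) = 0.2720/128.27 = 0.002121 hr
Wq(M/D/1) = ρ/(2(μ−λ)) = 0.001060 hr
Savings = 0.002121 − 0.001060 = 0.001060 hr

Final: 0.001060 hr


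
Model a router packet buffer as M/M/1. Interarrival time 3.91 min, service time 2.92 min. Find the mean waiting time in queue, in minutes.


λ = 60/3.91 = 15.3453 /hr
μ = 60/2.92 = 20.5479 /hr
ρ = λ/μ = 15.3453/20.5479 = 0.7468
Wq = ρ/(μ−λ) = 0.7468/(20.5479−15.3453) = 0.14354 hr
In minutes: 0.14354·60 = 8.613 min

Final: 8.613 min


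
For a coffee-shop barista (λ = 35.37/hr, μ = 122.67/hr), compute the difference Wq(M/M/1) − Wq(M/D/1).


ρ = 35.37/122.67 = 0.2883
Wq(M/M/1) = ρ/(μ−λ) = 0.2883/87.30 = 0.003303 hr
Wq(M/D/1) = ρ/(2(μ−λ)) = 0.001651 hr
Savings = 0.003303 − 0.001651 = 0.001651 hr

Final: 0.001651 hr


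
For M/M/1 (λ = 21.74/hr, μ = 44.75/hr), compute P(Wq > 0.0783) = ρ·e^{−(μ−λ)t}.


ρ = 21.74/44.75 = 0.4858
P(Wq > t) = ρ·e^{−(μ−λ)t} = 0.4858·e^{−1.8017}
= 0.4858·0.165021 = 0.080169

Final: 0.080169


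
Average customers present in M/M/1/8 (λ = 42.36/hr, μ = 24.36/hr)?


ρ = 42.36/24.36 = 1.7389
L = ρ[1 − (K+1)ρ^K + Kρ^(K+1)] / [(1−ρ)(1−ρ^(K+1))]
Numerator: 1.7389·(1 − 9·83.604440 + 8·145.381119) = 715.753575
Denominator: (-0.7389)·(-144.381119) = 106.685556
L = 715.753575/106.685556 = 6.7090

Final: 6.7090


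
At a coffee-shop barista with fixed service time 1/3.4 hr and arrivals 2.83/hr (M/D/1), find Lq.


ρ = 2.83/3.4 = 0.8324
M/D/1: Lq = ρ²/(2(1−ρ)) = 0.6928/(2·0.1676) = 2.06628

Final: 2.06628


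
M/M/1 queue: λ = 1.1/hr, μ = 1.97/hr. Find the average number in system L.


ρ = λ/μ = 1.1/1.97 = 0.5584
L = ρ/(1−ρ) = 0.5584/(1 − 0.5584) = 0.5584/0.4416 = 1.2644

Final: 1.2644


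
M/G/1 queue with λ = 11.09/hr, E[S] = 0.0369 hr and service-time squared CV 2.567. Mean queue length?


ρ = λ·E[S] = 11.09·0.0369 = 0.4092
Lq = ρ²(1+C_s²)/(2(1−ρ)) = 0.1675·(1+2.567)/(2·0.5908)
= 0.1675·3.5670/1.1816 = 0.50555

Final: 0.50555


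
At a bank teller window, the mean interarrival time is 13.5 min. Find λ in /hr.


λ = 1/(interarrival time) in consistent units.
1 hour = 60 min, so λ = 60/13.5 = 4.4444 per hour

Final: 4.4444 /hr


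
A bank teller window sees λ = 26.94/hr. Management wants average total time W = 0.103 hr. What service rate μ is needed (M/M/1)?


W = 1/(μ−λ) ⇒ μ − λ = 1/W = 1/0.103 = 9.7087
μ = λ + 1/W = 26.94 + 9.7087 = 36.6487 per hr

Final: 36.6487 /hr


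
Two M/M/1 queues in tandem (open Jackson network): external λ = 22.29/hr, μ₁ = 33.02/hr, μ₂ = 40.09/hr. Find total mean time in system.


Each node sees arrival rate λ = 22.29/hr (tandem ⇒ throughput preserved).
W₁ = 1/(μ₁−λ) = 1/(33.02−22.29) = 0.09320 hr
W₂ = 1/(μ₂−λ) = 1/(40.09−22.29) = 0.05618 hr
W_total = W₁ + W₂ = 0.09320 + 0.05618 = 0.14938 hr

Final: 0.14938 hr


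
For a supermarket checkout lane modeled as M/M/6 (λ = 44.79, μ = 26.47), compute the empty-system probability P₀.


a = λ/μ = 44.79/26.47 = 1.6921; ρ = a/c = 0.2820
Σ_{k=0}^{5} a^k/k! (terms k=0..5) = 1.00000 + 1.69210 + 1.43161 + 0.80748 + 0.34158 + 0.11560 = 5.38837
Tail: a^6/(6!(1−ρ)) = 23.47268/(720·0.7180) = 0.04541
P₀ = 1/(5.38837 + 0.04541) = 1/5.43378 = 0.184034

Final: 0.184034


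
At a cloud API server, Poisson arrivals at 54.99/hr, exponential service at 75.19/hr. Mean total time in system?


W = 1/(μ−λ) = 1/(75.19 − 54.99) = 1/20.20 = 0.04950 hr

Final: 0.04950 hr


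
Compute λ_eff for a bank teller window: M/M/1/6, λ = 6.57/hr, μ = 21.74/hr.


ρ = 0.3022; P_K = (1−ρ)ρ^6/(1−ρ^7) = 0.0005317
λ_eff = λ(1 − P_K) = 6.57·(1 − 0.0005317) = 6.57·0.999468 = 6.5665 /hr

Final: 6.5665 /hr


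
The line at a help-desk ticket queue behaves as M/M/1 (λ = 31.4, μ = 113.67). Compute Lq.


ρ = 31.4/113.67 = 0.2762
Lq = ρ²/(1−ρ) = 0.07631/0.7238 = 0.1054

Final: 0.1054


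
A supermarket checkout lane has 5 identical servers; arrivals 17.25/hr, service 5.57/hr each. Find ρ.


ρ = λ/(cμ) = 17.25/(5·5.57) = 17.25/27.85 = 0.6194

Final: 0.6194


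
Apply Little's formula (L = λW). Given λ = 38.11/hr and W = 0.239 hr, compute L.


L = λW = 38.11·0.239 = 9.1083

Final: 9.1083


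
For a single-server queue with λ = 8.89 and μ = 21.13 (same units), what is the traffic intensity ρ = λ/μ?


ρ = λ/μ = 8.89/21.13 = 0.4207

Final: 0.4207


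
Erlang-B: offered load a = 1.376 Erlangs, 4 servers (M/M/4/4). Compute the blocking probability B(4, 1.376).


B(c,a) = (a^c/c!) / Σ_{k=0}^{c} a^k/k!
a^4/4! = 0.149370
Σ terms (k=0..4): 1.00000 + 1.37600 + 0.94669 + 0.43421 + 0.14937 = 3.906272
B = 0.149370/3.906272 = 0.038238

Final: 0.038238


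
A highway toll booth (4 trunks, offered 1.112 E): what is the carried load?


B(4,1.112) = 0.021074 (Erlang-B)
Carried load = a(1 − B) = 1.112·(1 − 0.021074) = 1.112·0.978926 = 1.0886 E

Final: 1.0886 Erlangs


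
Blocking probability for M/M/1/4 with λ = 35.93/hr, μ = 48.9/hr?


ρ = λ/μ = 35.93/48.9 = 0.7348
P_K = (1−ρ)ρ^K/(1−ρ^(K+1)) = (0.2652·0.291470)/(1 − 0.214162)
= 0.077308/0.785838 = 0.098376

Final: 0.098376


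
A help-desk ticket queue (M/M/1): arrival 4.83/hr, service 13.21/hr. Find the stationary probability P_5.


ρ = 4.83/13.21 = 0.3656
P_n = (1−ρ)·ρ^n = (1 − 0.3656)·0.3656^5 = 0.6344·0.006535 = 0.004145

Final: 0.004145


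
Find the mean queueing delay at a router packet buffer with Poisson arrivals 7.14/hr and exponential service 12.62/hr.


ρ = 7.14/12.62 = 0.5658
Wq = ρ/(μ−λ) = 0.5658/(12.62 − 7.14) = 0.5658/5.48 = 0.1032 hr

Final: 0.1032 hr


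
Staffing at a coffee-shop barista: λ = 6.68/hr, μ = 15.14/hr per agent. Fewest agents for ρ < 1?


Stability requires cμ > λ ⇔ c > λ/μ.
λ/μ = 6.68/15.14 = 0.4412
Minimum integer c = ⌊0.4412⌋ + 1 = 1
Check: 1·15.14 = 15.14 > 6.68, while 0·15.14 = 0.00 ≤ 6.68

Final: 1 servers


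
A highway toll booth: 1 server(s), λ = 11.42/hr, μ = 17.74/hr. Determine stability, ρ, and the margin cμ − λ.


Total capacity cμ = 1·17.74 = 17.74/hr
ρ = λ/(cμ) = 11.42/17.74 = 0.6437
Stable ⇔ ρ < 1: YES
Spare capacity = cμ − λ = 17.74 − 11.42 = 6.32/hr

Final: ρ = 0.6437; stable; margin = 6.32/hr


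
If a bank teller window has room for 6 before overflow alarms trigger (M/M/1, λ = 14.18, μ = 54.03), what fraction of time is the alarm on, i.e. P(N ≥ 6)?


ρ = 14.18/54.03 = 0.2624
P(N ≥ n) = ρ^n = 0.2624^6 = 0.0003268

Final: 0.0003268


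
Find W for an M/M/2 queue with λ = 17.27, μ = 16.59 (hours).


a = 1.0410; ρ = 0.5205; P₀ = 0.315362
Lq = P₀·a^c·ρ/(c!(1−ρ)²) = 0.38681
Wq = Lq/λ = 0.38681/17.27 = 0.02240 hr
W = Wq + 1/μ = 0.02240 + 0.06028 = 0.08268 hr

Final: 0.08268 hr


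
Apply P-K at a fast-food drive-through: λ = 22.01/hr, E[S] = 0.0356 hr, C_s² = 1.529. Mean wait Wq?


ρ = λ·E[S] = 22.01·0.0356 = 0.7836
E[S²] = E[S]²(1+C_s²) = 0.0356²·(1+1.529) = 0.003205
Wq = λ·E[S²]/(2(1−ρ)) = 22.01·0.003205/(2·0.2164) = 0.16296 hr

Final: 0.16296 hr


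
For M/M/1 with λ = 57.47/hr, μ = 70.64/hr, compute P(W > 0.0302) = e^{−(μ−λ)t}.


W ~ Exponential(μ−λ) for M/M/1.
μ − λ = 70.64 − 57.47 = 13.1700
P(W > t) = e^{−(μ−λ)t} = e^{−0.3977} = 0.671841

Final: 0.671841


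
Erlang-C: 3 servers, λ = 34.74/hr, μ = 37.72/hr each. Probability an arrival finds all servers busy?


a = λ/μ = 0.9210; ρ = a/3 = 0.3070
P₀ = 0.394789 (from M/M/c formula)
C(c,a) = [a^c/(c!(1−ρ))]·P₀ = [0.78122/(6·0.6930)]·0.394789
= 0.18788·0.394789 = 0.074174

Final: 0.074174


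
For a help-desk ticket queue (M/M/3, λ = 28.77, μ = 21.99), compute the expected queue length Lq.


a = λ/μ = 1.3083; ρ = a/3 = 0.4361
P₀ = 0.261364
Lq = P₀·a^c·ρ / (c!·(1−ρ)²) = 0.261364·2.23946·0.4361/(6·0.31797)
= 0.13379

Final: 0.13379


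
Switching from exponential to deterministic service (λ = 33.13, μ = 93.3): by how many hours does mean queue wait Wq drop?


ρ = 33.13/93.3 = 0.3551
Wq(M/M/1) = ρ/(μ−λ) = 0.3551/60.17 = 0.005901 hr
Wq(M/D/1) = ρ/(2(μ−λ)) = 0.002951 hr
Savings = 0.005901 − 0.002951 = 0.002951 hr

Final: 0.002951 hr


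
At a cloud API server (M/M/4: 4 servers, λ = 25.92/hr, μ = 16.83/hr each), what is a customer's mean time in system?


a = 1.5401; ρ = 0.3850; P₀ = 0.212040
Lq = P₀·a^c·ρ/(c!(1−ρ)²) = 0.05060
Wq = Lq/λ = 0.05060/25.92 = 0.001952 hr
W = Wq + 1/μ = 0.001952 + 0.05942 = 0.06137 hr

Final: 0.06137 hr


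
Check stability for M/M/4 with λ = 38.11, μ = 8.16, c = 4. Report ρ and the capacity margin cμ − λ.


Total capacity cμ = 4·8.16 = 32.64/hr
ρ = λ/(cμ) = 38.11/32.64 = 1.1676
Stable ⇔ ρ < 1: NO
Spare capacity = cμ − λ = 32.64 − 38.11 = -5.47/hr

Final: ρ = 1.1676; unstable; margin = -5.47/hr


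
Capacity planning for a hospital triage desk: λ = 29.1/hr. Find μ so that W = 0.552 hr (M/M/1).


W = 1/(μ−λ) ⇒ μ − λ = 1/W = 1/0.552 = 1.8116
μ = λ + 1/W = 29.1 + 1.8116 = 30.9116 per hr

Final: 30.9116 /hr


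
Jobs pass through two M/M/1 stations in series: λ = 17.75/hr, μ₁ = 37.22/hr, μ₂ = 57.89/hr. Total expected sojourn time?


Each node sees arrival rate λ = 17.75/hr (tandem ⇒ throughput preserved).
W₁ = 1/(μ₁−λ) = 1/(37.22−17.75) = 0.05136 hr
W₂ = 1/(μ₂−λ) = 1/(57.89−17.75) = 0.02491 hr
W_total = W₁ + W₂ = 0.05136 + 0.02491 = 0.07627 hr

Final: 0.07627 hr


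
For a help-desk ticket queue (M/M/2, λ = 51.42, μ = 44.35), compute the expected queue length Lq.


a = λ/μ = 1.1594; ρ = a/2 = 0.5797
P₀ = 0.266058
Lq = P₀·a^c·ρ / (c!·(1−ρ)²) = 0.266058·1.34424·0.5797/(2·0.17665)
= 0.58685

Final: 0.58685


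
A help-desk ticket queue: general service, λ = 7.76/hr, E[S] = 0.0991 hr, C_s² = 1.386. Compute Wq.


ρ = λ·E[S] = 7.76·0.0991 = 0.7690
E[S²] = E[S]²(1+C_s²) = 0.0991²·(1+1.386) = 0.023432
Wq = λ·E[S²]/(2(1−ρ)) = 7.76·0.023432/(2·0.2310) = 0.39361 hr

Final: 0.39361 hr


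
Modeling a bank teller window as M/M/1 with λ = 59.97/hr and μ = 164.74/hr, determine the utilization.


ρ = λ/μ = 59.97/164.74 = 0.3640

Final: 0.3640


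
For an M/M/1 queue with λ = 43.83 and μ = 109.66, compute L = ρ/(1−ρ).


ρ = λ/μ = 43.83/109.66 = 0.3997
L = ρ/(1−ρ) = 0.3997/(1 − 0.3997) = 0.3997/0.6003 = 0.6658

Final: 0.6658


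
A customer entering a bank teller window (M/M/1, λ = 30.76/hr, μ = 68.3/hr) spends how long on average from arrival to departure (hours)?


W = 1/(μ−λ) = 1/(68.3 − 30.76) = 1/37.54 = 0.02664 hr

Final: 0.02664 hr


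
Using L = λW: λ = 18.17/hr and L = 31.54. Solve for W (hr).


W = L/λ = 31.54/18.17 = 1.7358 hr

Final: 1.7358 hr


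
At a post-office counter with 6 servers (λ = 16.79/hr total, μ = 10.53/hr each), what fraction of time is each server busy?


ρ = λ/(cμ) = 16.79/(6·10.53) = 16.79/63.18 = 0.2657

Final: 0.2657


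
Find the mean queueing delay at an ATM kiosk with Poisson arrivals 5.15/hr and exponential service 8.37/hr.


ρ = 5.15/8.37 = 0.6153
Wq = ρ/(μ−λ) = 0.6153/(8.37 − 5.15) = 0.6153/3.22 = 0.1911 hr

Final: 0.1911 hr


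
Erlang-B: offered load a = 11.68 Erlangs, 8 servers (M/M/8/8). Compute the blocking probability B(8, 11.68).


B(c,a) = (a^c/c!) / Σ_{k=0}^{c} a^k/k!
a^8/8! = 8590.574703
Σ terms (k=0..8): 1.00000 + 11.68000 + 68.21120 + 265.56894 + 775.46130 + 1811.47760 + 3526.34306 + 5883.95528 + 8590.57470 = 20934.272077
B = 8590.574703/20934.272077 = 0.410359

Final: 0.410359


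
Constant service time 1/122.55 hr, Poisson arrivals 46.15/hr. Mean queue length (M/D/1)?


ρ = 46.15/122.55 = 0.3766
M/D/1: Lq = ρ²/(2(1−ρ)) = 0.1418/(2·0.6234) = 0.11374

Final: 0.11374


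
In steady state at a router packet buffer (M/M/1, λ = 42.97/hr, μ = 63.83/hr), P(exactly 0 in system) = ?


ρ = 42.97/63.83 = 0.6732
P_n = (1−ρ)·ρ^n = (1 − 0.6732)·0.6732^0 = 0.3268·1.000000 = 0.326806

Final: 0.326806


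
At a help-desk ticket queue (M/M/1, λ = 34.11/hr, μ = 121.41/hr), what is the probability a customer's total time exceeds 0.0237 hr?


W ~ Exponential(μ−λ) for M/M/1.
μ − λ = 121.41 − 34.11 = 87.3000
P(W > t) = e^{−(μ−λ)t} = e^{−2.0690} = 0.126311

Final: 0.126311


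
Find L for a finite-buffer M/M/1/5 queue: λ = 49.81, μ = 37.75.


ρ = 49.81/37.75 = 1.3195
L = ρ[1 − (K+1)ρ^K + Kρ^(K+1)] / [(1−ρ)(1−ρ^(K+1))]
Numerator: 1.3195·(1 − 6·3.999428 + 5·5.277127) = 4.471767
Denominator: (-0.3195)·(-4.277127) = 1.366414
L = 4.471767/1.366414 = 3.2726

Final: 3.2726


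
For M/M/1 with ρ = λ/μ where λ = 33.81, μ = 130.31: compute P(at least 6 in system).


ρ = 33.81/130.31 = 0.2595
P(N ≥ n) = ρ^n = 0.2595^6 = 0.0003051

Final: 0.0003051


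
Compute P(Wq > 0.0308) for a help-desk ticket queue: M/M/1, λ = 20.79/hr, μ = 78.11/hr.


ρ = 20.79/78.11 = 0.2662
P(Wq > t) = ρ·e^{−(μ−λ)t} = 0.2662·e^{−1.7655}
= 0.2662·0.171109 = 0.045543

Final: 0.045543


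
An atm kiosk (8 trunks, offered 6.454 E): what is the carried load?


B(8,6.454) = 0.147473 (Erlang-B)
Carried load = a(1 − B) = 6.454·(1 − 0.147473) = 6.454·0.852527 = 5.5022 E

Final: 5.5022 Erlangs


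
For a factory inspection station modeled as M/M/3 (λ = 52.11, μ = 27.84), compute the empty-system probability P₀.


a = λ/μ = 52.11/27.84 = 1.8718; ρ = a/c = 0.6239
Σ_{k=0}^{2} a^k/k! (terms k=0..2) = 1.00000 + 1.87177 + 1.75176 = 4.62352
Tail: a^3/(3!(1−ρ)) = 6.55776/(6·0.3761) = 2.90621
P₀ = 1/(4.62352 + 2.90621) = 1/7.52973 = 0.132807

Final: 0.132807


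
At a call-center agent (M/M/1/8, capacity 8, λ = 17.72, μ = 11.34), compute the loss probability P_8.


ρ = λ/μ = 17.72/11.34 = 1.5626
P_K = (1−ρ)ρ^K/(1−ρ^(K+1)) = (-0.5626·35.547192)/(1 − 55.546406)
= -19.999214/-54.546406 = 0.366646

Final: 0.366646


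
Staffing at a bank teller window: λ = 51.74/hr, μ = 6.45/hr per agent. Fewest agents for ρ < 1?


Stability requires cμ > λ ⇔ c > λ/μ.
λ/μ = 51.74/6.45 = 8.0217
Minimum integer c = ⌊8.0217⌋ + 1 = 9
Check: 9·6.45 = 58.05 > 51.74, while 8·6.45 = 51.60 ≤ 51.74

Final: 9 servers


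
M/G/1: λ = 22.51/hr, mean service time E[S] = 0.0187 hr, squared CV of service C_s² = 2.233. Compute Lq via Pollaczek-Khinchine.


ρ = λ·E[S] = 22.51·0.0187 = 0.4209
Lq = ρ²(1+C_s²)/(2(1−ρ)) = 0.1772·(1+2.233)/(2·0.5791)
= 0.1772·3.2330/1.1581 = 0.49463

Final: 0.49463


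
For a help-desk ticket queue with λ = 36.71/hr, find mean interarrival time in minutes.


Mean interarrival time = 1/λ = 1/36.71 hour = 0.02724 hour
In minutes: 0.02724 × 60 = 1.6344 min

Final: 1.6344 min


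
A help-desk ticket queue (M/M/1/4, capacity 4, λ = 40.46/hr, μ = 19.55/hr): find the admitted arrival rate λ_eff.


ρ = 2.0696; P_K = (1−ρ)ρ^4/(1−ρ^5) = 0.530787
λ_eff = λ(1 − P_K) = 40.46·(1 − 0.530787) = 40.46·0.469213 = 18.9843 /hr

Final: 18.9843 /hr


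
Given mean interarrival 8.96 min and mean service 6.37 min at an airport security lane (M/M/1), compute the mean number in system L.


λ = 60/8.96 = 6.6964 /hr
μ = 60/6.37 = 9.4192 /hr
ρ = λ/μ = 6.6964/9.4192 = 0.7109
L = ρ/(1−ρ) = 0.7109/0.2891 = 2.4595

Final: 2.4595


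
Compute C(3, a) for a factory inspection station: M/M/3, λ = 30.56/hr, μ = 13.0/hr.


a = λ/μ = 2.3508; ρ = a/3 = 0.7836
P₀ = 0.062041 (from M/M/c formula)
C(c,a) = [a^c/(c!(1−ρ))]·P₀ = [12.99062/(6·0.2164)]·0.062041
= 10.00463·0.062041 = 0.620694

Final: 0.620694


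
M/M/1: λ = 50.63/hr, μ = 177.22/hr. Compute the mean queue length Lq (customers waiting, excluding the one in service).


ρ = 50.63/177.22 = 0.2857
Lq = ρ²/(1−ρ) = 0.08162/0.7143 = 0.1143

Final: 0.1143


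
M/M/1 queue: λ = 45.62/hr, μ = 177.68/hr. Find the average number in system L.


ρ = λ/μ = 45.62/177.68 = 0.2568
L = ρ/(1−ρ) = 0.2568/(1 − 0.2568) = 0.2568/0.7432 = 0.3454

Final: 0.3454


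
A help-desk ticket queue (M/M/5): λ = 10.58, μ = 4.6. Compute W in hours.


a = 2.3000; ρ = 0.4600; P₀ = 0.098696
Lq = P₀·a^c·ρ/(c!(1−ρ)²) = 0.08351
Wq = Lq/λ = 0.08351/10.58 = 0.007893 hr
W = Wq + 1/μ = 0.007893 + 0.21739 = 0.22528 hr

Final: 0.22528 hr


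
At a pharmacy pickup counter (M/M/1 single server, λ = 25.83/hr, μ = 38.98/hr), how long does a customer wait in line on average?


ρ = 25.83/38.98 = 0.6626
Wq = ρ/(μ−λ) = 0.6626/(38.98 − 25.83) = 0.6626/13.15 = 0.05039 hr

Final: 0.05039 hr


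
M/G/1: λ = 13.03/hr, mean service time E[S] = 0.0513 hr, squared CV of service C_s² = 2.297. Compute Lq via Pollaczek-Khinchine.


ρ = λ·E[S] = 13.03·0.0513 = 0.6684
Lq = ρ²(1+C_s²)/(2(1−ρ)) = 0.4468·(1+2.297)/(2·0.3316)
= 0.4468·3.2970/0.6631 = 2.22151

Final: 2.22151


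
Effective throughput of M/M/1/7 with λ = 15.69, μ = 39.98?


ρ = 0.3924; P_K = (1−ρ)ρ^7/(1−ρ^8) = 0.0008715
λ_eff = λ(1 − P_K) = 15.69·(1 − 0.0008715) = 15.69·0.999128 = 15.6763 /hr

Final: 15.6763 /hr
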